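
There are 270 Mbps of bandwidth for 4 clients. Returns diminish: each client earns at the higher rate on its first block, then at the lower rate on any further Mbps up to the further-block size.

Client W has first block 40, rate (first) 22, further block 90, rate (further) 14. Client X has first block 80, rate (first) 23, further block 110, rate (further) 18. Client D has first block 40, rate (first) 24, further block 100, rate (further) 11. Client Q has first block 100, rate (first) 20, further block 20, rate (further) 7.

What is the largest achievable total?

5860

Treat each block as its own option and order by rate: Client D/first 24 > Client X/first 23 > Client W/first 22 > Client Q/first 20 > Client X/second 18 > Client W/second 14 > Client D/second 11 > Client Q/second 7.
Client D/first (24): +40 — 230 left.
Fill Client X first block (80 at 23) — 150 left.
Client W first at 22: fill all 40 — 110 left.
Client Q first at 20: fill all 100 — 10 left.
Client X/second: +10 of 110 at 18; pool empty.
Total = 24×40 + 23×80 + 22×40 + 20×100 + 18×10 = 5860.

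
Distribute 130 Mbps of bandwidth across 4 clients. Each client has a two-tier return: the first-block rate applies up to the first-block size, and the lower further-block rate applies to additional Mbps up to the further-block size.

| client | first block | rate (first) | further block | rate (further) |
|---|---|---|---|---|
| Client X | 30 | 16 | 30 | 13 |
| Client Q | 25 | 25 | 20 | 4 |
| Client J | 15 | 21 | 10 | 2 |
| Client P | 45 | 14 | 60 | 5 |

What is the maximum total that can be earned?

2245

Order all 8 blocks by rate: Client Q/tier1 25 > Client J/tier1 21 > Client X/tier1 16 > Client P/tier1 14 > Client X/tier2 13 > Client P/tier2 5 > Client Q/tier2 4 > Client J/tier2 2.
Fill Client Q tier1 block (25 at 25) ; 105 left.
Client J/tier1 (21): +15 ; 90 left.
Client X tier1 at 16: fill all 30 ; 60 left.
Fill Client P tier1 block (45 at 14) ; 15 left.
15 remain; put them into Client X tier2 at 13.
Total = 25×25 + 21×15 + 16×30 + 14×45 + 13×15 = 2245.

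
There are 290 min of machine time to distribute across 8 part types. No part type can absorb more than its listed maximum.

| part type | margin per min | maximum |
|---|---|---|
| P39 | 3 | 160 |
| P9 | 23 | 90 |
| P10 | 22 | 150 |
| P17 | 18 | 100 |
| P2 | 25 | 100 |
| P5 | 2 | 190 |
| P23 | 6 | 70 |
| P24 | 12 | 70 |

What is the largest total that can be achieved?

6770

Highest margin per min first: P2 25 > P9 23 > P10 22 > P17 18 > P24 12 > P23 6 > P39 3 > P5 2.
P2 takes 100 to reach its cap of 100 → 190 left.
P9: +90 to 90 (cap) → 100 left.
Only 100 left; P10 takes them to reach 100.
Total = 23×90 + 22×100 + 25×100 = 6770.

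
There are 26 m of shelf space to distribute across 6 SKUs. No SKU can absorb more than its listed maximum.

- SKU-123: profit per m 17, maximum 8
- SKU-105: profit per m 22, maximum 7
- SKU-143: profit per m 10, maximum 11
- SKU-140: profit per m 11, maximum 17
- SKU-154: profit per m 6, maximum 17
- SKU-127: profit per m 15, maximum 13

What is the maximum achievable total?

455

Rank by profit per m: SKU-105 22 > SKU-123 17 > SKU-127 15 > SKU-140 11 > SKU-143 10 > SKU-154 6.
SKU-105: +7 to 7 (cap) → 19 left.
Give SKU-123 8 to hit its cap of 8 → 11 left.
Only 11 left; SKU-127 takes them to reach 11.
Total = 17×8 + 22×7 + 15×11 = 455.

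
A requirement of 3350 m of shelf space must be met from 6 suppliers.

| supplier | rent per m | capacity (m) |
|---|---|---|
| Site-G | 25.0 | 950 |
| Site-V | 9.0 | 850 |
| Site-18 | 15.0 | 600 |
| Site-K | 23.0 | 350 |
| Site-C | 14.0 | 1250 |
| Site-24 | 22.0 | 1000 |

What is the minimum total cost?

48450

Cheapest first:
Site-V (9.0): use full 850 — 2500 m to go.
Site-C at 14.0: take all 1250 m — 1250 still needed.
Site-18 (15.0): use full 600 — 650 m to go.
Site-24 (22.0): take the remaining 650 — done.
Site-K, Site-G: unused.
Cost = 850×9.0 + 1250×14.0 + 600×15.0 + 650×22.0 = 48450.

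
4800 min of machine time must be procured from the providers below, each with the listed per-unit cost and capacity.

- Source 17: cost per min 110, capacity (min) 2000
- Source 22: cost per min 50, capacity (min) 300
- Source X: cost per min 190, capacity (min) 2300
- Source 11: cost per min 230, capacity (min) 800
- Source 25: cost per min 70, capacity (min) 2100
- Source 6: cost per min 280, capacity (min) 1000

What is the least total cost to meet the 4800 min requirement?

458000

Use providers in increasing cost order.
Take 300 from Source 22 at 50 → need 4500 more.
Source 25 (70): use full 2100 → 2400 min to go.
Take 2000 from Source 17 at 110 → need 400 more.
Source X (190): take the remaining 400 → done.
Source 11, Source 6: unused.
Cost = 300×50 + 2100×70 + 2000×110 + 400×190 = 458000.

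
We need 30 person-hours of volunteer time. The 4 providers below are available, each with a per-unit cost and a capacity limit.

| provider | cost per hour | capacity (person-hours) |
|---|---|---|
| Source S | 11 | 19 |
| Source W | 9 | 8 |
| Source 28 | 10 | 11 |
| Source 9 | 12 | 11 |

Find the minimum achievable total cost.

Fill from the cheapest provider first.
Take 8 from Source W at 9 ; need 22 more.
Source 28 (10): use full 11 ; 11 person-hours to go.
Source S (11): take the remaining 11 ; done.
Source 9: unused.
Cost = 8×9 + 11×10 + 11×11 = 303.

303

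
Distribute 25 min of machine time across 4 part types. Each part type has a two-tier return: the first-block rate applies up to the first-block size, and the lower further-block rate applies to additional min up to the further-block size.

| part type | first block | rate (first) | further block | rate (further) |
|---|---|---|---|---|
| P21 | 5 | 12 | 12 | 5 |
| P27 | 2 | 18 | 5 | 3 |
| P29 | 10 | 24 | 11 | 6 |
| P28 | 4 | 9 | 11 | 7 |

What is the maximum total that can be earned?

400

Order all 8 blocks by rate: P29/first 24 > P27/first 18 > P21/first 12 > P28/first 9 > P28/second 7 > P29/second 6 > P21/second 5 > P27/second 3.
P29 first at 24: fill all 10 ; 15 left.
P27 first at 18: fill all 2 ; 13 left.
P21 first at 12: fill all 5 ; 8 left.
P28/first (9): +4 ; 4 left.
P28 second at 7: only 4 left, fill 4.
Total = 24×10 + 18×2 + 12×5 + 9×4 + 7×4 = 400.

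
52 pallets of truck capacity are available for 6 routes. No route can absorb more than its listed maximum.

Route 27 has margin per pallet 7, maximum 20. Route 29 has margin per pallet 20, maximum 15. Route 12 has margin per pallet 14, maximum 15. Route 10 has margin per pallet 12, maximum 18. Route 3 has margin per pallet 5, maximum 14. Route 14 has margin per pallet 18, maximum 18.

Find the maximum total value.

Order the routes by margin per pallet: Route 29 20 > Route 14 18 > Route 12 14 > Route 10 12 > Route 27 7 > Route 3 5.
Route 29: +15 to 15 (cap) — 37 left.
Route 14: +18 to 18 (cap) — 19 left.
Route 12: +15 to 15 (cap) — 4 left.
Route 10: +4 (room for 18) → 4. Pool exhausted.
Total = 20×15 + 14×15 + 12×4 + 18×18 = 882.

882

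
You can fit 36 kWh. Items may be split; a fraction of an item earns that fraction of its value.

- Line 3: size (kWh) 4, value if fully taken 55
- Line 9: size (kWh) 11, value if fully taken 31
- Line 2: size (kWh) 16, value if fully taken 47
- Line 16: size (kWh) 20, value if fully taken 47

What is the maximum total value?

Rank by value-to-size ratio: Line 3 55/4≈13.8, Line 2 47/16≈2.94, Line 9 31/11≈2.82, Line 16 47/20≈2.35.
Line 3: take in full, 4 kWh for value 55 → 32 left.
Line 2: take in full, 16 kWh for value 47 → 16 left.
Take all of Line 9 (11 kWh, value 31) → 5 kWh left.
Only 5 kWh remain; take 5/20 of Line 16 for value 47×5/20 = 11.75.
Total value = 144.75.

144.75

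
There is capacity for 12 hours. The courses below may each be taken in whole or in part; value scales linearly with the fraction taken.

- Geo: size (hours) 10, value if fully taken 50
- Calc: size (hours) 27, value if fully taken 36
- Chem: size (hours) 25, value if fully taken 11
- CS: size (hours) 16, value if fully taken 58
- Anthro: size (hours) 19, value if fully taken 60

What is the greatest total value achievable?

Best value per unit of size first: Geo 50/10≈5, CS 58/16≈3.62, Anthro 60/19≈3.16, Calc 36/27≈1.33, Chem 11/25≈0.44.
Geo: take in full, 10 hours for value 50 ; 2 left.
Fill the last 2 hours with part of CS: 2/16 of it earns 7.25.
Total value = 57.25.

57.25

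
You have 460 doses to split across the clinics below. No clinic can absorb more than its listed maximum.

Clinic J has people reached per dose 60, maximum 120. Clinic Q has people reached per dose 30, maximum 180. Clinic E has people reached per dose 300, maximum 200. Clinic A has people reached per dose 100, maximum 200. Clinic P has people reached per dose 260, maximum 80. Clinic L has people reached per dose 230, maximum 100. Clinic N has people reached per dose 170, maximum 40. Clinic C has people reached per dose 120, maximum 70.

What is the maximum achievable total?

115400

Rank by people reached per dose: Clinic E 300 > Clinic P 260 > Clinic L 230 > Clinic N 170 > Clinic C 120 > Clinic A 100 > Clinic J 60 > Clinic Q 30.
Clinic E: +200 to 200 (cap) ; 260 left.
Give Clinic P 80 to hit its cap of 80 ; 180 left.
Clinic L: +100 to 100 (cap) ; 80 left.
Clinic N: +40 to 40 (cap) ; 40 left.
Only 40 left; Clinic C takes them to reach 40.
Total = 300×200 + 260×80 + 230×100 + 170×40 + 120×40 = 115400.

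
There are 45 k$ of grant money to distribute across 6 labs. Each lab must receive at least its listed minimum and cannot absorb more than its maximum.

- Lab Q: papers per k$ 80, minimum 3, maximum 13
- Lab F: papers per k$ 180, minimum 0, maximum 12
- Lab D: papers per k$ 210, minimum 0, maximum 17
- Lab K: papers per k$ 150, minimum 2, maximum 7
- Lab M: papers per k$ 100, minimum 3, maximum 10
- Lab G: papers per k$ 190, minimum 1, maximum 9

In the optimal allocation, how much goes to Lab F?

11

Meeting every minimum uses 3+0+0+2+3+1 = 9 k$, leaving 36.
Highest papers per k$ first: Lab D 210 > Lab G 190 > Lab F 180 > Lab K 150 > Lab M 100 > Lab Q 80.
Lab D: +17 to 17 (cap) → 19 left.
Lab G: +8 to 9 (cap) → 11 left.
Lab F has room for 12 more but only 11 remain, so it gets 11.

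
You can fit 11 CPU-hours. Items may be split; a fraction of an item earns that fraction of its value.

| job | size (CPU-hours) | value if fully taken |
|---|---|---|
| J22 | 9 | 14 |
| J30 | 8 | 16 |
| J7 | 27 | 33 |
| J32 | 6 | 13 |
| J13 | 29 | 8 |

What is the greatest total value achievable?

23

Best value per unit of size first: J32 13/6≈2.17, J30 16/8≈2, J22 14/9≈1.56, J7 33/27≈1.22, J13 8/29≈0.276.
J32: take in full, 6 CPU-hours for value 13 ; 5 left.
Only 5 CPU-hours remain; take 5/8 of J30 for value 16×5/8 = 10.
Total value = 23.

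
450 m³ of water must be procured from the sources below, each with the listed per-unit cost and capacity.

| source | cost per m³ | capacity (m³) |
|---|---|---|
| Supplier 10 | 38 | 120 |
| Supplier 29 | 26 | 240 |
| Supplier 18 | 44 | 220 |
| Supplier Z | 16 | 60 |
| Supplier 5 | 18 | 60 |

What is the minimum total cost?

11700

Use sources in increasing cost order.
Take 60 from Supplier Z at 16 — need 390 more.
Take 60 from Supplier 5 at 18 — need 330 more.
Supplier 29 at 26: take all 240 m³ — 90 still needed.
Take 90 from Supplier 10 at 38 to finish.
Supplier 18: unused.
Cost = 60×16 + 60×18 + 240×26 + 90×38 = 11700.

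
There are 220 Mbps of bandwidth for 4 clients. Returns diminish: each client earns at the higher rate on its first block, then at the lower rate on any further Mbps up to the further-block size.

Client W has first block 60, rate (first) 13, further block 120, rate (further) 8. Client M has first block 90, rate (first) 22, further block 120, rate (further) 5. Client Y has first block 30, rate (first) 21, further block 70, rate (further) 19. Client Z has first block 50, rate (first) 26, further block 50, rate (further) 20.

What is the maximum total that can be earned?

4910

Rank every tier by rate: Client Z/first 26 > Client M/first 22 > Client Y/first 21 > Client Z/second 20 > Client Y/second 19 > Client W/first 13 > Client W/second 8 > Client M/second 5.
Client Z first at 26: fill all 50 ; 170 left.
Client M/first (22): +90 ; 80 left.
Client Y/first (21): +30 ; 50 left.
Fill Client Z second block (50 at 20) ; 0 left.
Total = 26×50 + 22×90 + 21×30 + 20×50 = 4910.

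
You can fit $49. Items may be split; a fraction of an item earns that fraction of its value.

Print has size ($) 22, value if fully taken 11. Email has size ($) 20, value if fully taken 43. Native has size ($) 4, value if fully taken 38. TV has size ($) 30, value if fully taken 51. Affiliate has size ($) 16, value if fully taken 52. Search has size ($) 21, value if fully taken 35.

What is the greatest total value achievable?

148.3

Sort by value density: Native 38/4≈9.5, Affiliate 52/16≈3.25, Email 43/20≈2.15, TV 51/30≈1.7, Search 35/21≈1.67, Print 11/22≈0.5.
All 4 $ of Native fit (value 38) → 45 remain.
Affiliate: take in full, 16 $ for value 52 → 29 left.
Take all of Email (20 $, value 43) → 9 $ left.
Fill the last 9 $ with part of TV: 9/30 of it earns 15.3.
Total value = 148.3.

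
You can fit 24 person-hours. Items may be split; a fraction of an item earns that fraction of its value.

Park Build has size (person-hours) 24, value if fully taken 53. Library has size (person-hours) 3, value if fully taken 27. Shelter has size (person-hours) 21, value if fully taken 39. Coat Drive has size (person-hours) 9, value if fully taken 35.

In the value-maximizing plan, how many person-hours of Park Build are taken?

Best value per unit of size first: Library 27/3≈9, Coat Drive 35/9≈3.89, Park Build 53/24≈2.21, Shelter 39/21≈1.86.
Take all of Library (3 person-hours, value 27) ; 21 person-hours left.
Take all of Coat Drive (9 person-hours, value 35) ; 12 person-hours left.
Fill the last 12 person-hours with part of Park Build: 12/24 of it earns 26.5.

12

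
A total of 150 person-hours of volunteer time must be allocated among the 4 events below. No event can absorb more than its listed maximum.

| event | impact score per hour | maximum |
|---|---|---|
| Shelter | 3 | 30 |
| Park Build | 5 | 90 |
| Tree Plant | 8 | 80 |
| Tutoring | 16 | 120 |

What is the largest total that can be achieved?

2160

Rank by impact score per hour: Tutoring 16 > Tree Plant 8 > Park Build 5 > Shelter 3.
Tutoring: +120 to 120 (cap) — 30 left.
Tree Plant: +30 (room for 80) → 30. Pool exhausted.
Total = 8×30 + 16×120 = 2160.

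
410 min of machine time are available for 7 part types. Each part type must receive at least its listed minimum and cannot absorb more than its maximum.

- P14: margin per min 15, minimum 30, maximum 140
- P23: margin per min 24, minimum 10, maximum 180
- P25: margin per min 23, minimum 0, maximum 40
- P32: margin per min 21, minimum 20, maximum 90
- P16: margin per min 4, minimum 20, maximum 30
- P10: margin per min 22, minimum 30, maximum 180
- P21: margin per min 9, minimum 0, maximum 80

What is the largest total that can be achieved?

8830

Meeting every minimum uses 30+10+0+20+20+30+0 = 110 min, leaving 300.
Order the part types by margin per min: P23 24 > P25 23 > P10 22 > P32 21 > P14 15 > P21 9 > P16 4.
P23: +170 to 180 (cap) ; 130 left.
Give P25 40 more to hit its cap of 40 ; 90 left.
P10 has room for 150 more but only 90 remain, so it gets 120.
Total = 15×30 + 24×180 + 23×40 + 21×20 + 4×20 + 22×120 = 8830.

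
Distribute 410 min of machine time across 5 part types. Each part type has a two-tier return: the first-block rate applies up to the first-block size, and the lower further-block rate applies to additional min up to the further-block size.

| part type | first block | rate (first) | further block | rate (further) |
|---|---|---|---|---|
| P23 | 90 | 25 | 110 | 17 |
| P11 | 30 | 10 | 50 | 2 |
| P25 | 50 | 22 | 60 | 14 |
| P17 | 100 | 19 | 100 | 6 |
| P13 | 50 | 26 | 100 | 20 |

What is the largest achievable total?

Order all 10 blocks by rate: P13/T1 26 > P23/T1 25 > P25/T1 22 > P13/T2 20 > P17/T1 19 > P23/T2 17 > P25/T2 14 > P11/T1 10 > P17/T2 6 > P11/T2 2.
P13 T1 at 26: fill all 50 — 360 left.
Fill P23 T1 block (90 at 25) — 270 left.
P25 T1 at 22: fill all 50 — 220 left.
P13 T2 at 20: fill all 100 — 120 left.
P17/T1 (19): +100 — 20 left.
P23/T2: +20 of 110 at 17; pool empty.
Total = 26×50 + 25×90 + 22×50 + 20×100 + 19×100 + 17×20 = 8890.

8890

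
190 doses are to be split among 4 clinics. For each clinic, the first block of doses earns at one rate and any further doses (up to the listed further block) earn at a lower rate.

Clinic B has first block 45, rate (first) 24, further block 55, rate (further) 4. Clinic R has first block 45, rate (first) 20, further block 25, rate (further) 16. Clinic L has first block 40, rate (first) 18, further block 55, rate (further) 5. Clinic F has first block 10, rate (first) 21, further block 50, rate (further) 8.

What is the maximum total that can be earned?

3510

Rank every tier by rate: Clinic B/first 24 > Clinic F/first 21 > Clinic R/first 20 > Clinic L/first 18 > Clinic R/second 16 > Clinic F/second 8 > Clinic L/second 5 > Clinic B/second 4.
Fill Clinic B first block (45 at 24) → 145 left.
Fill Clinic F first block (10 at 21) → 135 left.
Clinic R first at 20: fill all 45 → 90 left.
Clinic L/first (18): +40 → 50 left.
Clinic R/second (16): +25 → 25 left.
Clinic F/second: +25 of 50 at 8; pool empty.
Total = 24×45 + 21×10 + 20×45 + 18×40 + 16×25 + 8×25 = 3510.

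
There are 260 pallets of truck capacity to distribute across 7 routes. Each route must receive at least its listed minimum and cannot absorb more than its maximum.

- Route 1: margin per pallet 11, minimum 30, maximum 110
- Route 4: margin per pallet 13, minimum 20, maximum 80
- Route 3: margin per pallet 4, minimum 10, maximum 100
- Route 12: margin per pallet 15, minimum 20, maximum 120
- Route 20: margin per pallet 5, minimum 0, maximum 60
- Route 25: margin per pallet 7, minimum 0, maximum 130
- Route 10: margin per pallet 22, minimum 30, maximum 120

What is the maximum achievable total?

Meeting every minimum uses 30+20+10+20+0+0+30 = 110 pallets, leaving 150.
Rank by margin per pallet: Route 10 22 > Route 12 15 > Route 4 13 > Route 1 11 > Route 25 7 > Route 20 5 > Route 3 4.
Give Route 10 90 more to hit its cap of 120 ; 60 left.
Only 60 left; Route 12 takes them to reach 80.
Total = 11×30 + 13×20 + 4×10 + 15×80 + 22×120 = 4470.

4470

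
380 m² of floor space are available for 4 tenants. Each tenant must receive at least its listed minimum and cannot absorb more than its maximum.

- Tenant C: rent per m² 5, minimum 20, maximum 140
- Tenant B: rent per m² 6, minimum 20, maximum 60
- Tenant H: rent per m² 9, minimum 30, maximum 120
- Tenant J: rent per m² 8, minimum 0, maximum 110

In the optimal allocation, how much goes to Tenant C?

Meeting every minimum uses 20+20+30+0 = 70 m², leaving 310.
Rank by rent per m²: Tenant H 9 > Tenant J 8 > Tenant B 6 > Tenant C 5.
Tenant H: +90 to 120 (cap) → 220 left.
Tenant J: +110 to 110 (cap) → 110 left.
Tenant B: +40 to 60 (cap) → 70 left.
Tenant C has room for 120 more but only 70 remain, so it gets 90.

90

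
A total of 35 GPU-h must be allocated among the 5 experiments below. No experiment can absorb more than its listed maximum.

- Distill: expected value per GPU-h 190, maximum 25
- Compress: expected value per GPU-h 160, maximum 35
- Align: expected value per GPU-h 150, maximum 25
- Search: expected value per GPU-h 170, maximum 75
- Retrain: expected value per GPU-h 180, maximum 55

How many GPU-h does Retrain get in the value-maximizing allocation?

Highest expected value per GPU-h first: Distill 190 > Retrain 180 > Search 170 > Compress 160 > Align 150.
Distill: +25 to 25 (cap) — 10 left.
Retrain: +10 (room for 55) → 10. Pool exhausted.

10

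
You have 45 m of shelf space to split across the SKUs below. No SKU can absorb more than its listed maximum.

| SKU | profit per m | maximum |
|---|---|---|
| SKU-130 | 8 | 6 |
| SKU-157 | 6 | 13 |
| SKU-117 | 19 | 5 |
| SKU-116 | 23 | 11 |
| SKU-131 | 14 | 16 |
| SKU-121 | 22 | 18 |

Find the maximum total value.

Highest profit per m first: SKU-116 23 > SKU-121 22 > SKU-117 19 > SKU-131 14 > SKU-130 8 > SKU-157 6.
Give SKU-116 11 to hit its cap of 11 — 34 left.
Give SKU-121 18 to hit its cap of 18 — 16 left.
SKU-117 takes 5 to reach its cap of 5 — 11 left.
Only 11 left; SKU-131 takes them to reach 11.
Total = 19×5 + 23×11 + 14×11 + 22×18 = 898.

898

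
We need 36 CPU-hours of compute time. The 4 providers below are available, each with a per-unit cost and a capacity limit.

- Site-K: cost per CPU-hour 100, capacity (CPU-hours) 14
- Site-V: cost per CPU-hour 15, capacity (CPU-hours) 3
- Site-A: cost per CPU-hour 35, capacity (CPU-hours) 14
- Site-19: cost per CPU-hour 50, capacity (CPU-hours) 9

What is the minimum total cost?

1985

Cheapest first:
Site-V at 15: take all 3 CPU-hours ; 33 still needed.
Take 14 from Site-A at 35 ; need 19 more.
Site-19 at 50: take all 9 CPU-hours ; 10 still needed.
Take 10 from Site-K at 100 to finish.
Cost = 3×15 + 14×35 + 9×50 + 10×100 = 1985.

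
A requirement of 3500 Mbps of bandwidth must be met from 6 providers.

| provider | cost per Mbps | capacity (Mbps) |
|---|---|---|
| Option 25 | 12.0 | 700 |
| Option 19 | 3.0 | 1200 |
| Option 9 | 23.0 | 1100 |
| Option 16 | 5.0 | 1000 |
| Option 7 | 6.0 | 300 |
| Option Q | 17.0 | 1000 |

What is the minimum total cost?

Fill from the cheapest provider first.
Take 1200 from Option 19 at 3.0 — need 2300 more.
Take 1000 from Option 16 at 5.0 — need 1300 more.
Option 7 (6.0): use full 300 — 1000 Mbps to go.
Take 700 from Option 25 at 12.0 — need 300 more.
Option Q (17.0): take the remaining 300 — done.
Option 9: unused.
Cost = 1200×3.0 + 1000×5.0 + 300×6.0 + 700×12.0 + 300×17.0 = 23900.

23900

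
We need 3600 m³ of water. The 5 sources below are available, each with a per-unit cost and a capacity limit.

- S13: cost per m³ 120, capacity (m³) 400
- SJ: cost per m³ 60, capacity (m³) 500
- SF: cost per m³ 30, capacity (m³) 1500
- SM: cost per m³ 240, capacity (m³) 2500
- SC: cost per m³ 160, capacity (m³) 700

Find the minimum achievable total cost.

Use sources in increasing cost order.
Take 1500 from SF at 30 — need 2100 more.
SJ (60): use full 500 — 1600 m³ to go.
Take 400 from S13 at 120 — need 1200 more.
Take 700 from SC at 160 — need 500 more.
SM (240): take the remaining 500 — done.
Cost = 1500×30 + 500×60 + 400×120 + 700×160 + 500×240 = 355000.

355000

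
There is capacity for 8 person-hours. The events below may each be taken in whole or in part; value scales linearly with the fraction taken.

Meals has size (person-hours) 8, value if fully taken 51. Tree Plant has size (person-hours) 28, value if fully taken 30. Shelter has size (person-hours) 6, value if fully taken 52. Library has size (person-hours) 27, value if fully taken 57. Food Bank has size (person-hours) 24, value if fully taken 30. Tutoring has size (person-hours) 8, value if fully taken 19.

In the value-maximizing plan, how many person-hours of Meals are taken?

Rank by value-to-size ratio: Shelter 52/6≈8.67, Meals 51/8≈6.38, Tutoring 19/8≈2.38, Library 57/27≈2.11, Food Bank 30/24≈1.25, Tree Plant 30/28≈1.07.
All 6 person-hours of Shelter fit (value 52) → 2 remain.
Fill the last 2 person-hours with part of Meals: 2/8 of it earns 12.75.

2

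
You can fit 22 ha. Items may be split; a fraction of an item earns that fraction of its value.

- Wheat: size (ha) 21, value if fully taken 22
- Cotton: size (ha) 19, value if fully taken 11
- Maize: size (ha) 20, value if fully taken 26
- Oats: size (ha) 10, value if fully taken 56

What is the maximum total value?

71.6

Rank by value-to-size ratio: Oats 56/10≈5.6, Maize 26/20≈1.3, Wheat 22/21≈1.05, Cotton 11/19≈0.579.
Oats: take in full, 10 ha for value 56 → 12 left.
Fill the last 12 ha with part of Maize: 12/20 of it earns 15.6.
Total value = 71.6.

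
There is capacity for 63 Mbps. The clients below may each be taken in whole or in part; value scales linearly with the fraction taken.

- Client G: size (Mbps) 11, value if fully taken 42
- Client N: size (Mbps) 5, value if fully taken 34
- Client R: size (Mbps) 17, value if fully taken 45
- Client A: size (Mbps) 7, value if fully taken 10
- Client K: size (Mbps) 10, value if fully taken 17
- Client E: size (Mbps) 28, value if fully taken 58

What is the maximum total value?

Best value per unit of size first: Client N 34/5≈6.8, Client G 42/11≈3.82, Client R 45/17≈2.65, Client E 58/28≈2.07, Client K 17/10≈1.7, Client A 10/7≈1.43.
All 5 Mbps of Client N fit (value 34) — 58 remain.
Client G: take in full, 11 Mbps for value 42 — 47 left.
Client R: take in full, 17 Mbps for value 45 — 30 left.
Take all of Client E (28 Mbps, value 58) — 2 Mbps left.
2 Mbps left: a 2/10 share of Client K gives 17×2/10 = 3.4.
Total value = 182.4.

182.4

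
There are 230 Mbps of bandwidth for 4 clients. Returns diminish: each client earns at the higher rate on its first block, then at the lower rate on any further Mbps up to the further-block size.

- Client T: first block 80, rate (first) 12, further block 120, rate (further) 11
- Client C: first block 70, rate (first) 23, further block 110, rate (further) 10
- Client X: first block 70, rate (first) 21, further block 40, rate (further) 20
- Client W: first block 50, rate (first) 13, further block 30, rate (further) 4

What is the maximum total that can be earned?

4530

Order all 8 blocks by rate: Client C/tier1 23 > Client X/tier1 21 > Client X/tier2 20 > Client W/tier1 13 > Client T/tier1 12 > Client T/tier2 11 > Client C/tier2 10 > Client W/tier2 4.
Client C/tier1 (23): +70 — 160 left.
Client X tier1 at 21: fill all 70 — 90 left.
Client X/tier2 (20): +40 — 50 left.
Fill Client W tier1 block (50 at 13) — 0 left.
Total = 23×70 + 21×70 + 20×40 + 13×50 = 4530.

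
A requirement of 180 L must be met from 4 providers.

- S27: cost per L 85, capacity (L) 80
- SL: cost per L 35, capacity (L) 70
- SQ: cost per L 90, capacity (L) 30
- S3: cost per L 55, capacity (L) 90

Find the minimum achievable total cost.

Cheapest first:
SL at 35: take all 70 L → 110 still needed.
S3 at 55: take all 90 L → 20 still needed.
S27 (85): take the remaining 20 → done.
SQ: unused.
Cost = 70×35 + 90×55 + 20×85 = 9100.

9100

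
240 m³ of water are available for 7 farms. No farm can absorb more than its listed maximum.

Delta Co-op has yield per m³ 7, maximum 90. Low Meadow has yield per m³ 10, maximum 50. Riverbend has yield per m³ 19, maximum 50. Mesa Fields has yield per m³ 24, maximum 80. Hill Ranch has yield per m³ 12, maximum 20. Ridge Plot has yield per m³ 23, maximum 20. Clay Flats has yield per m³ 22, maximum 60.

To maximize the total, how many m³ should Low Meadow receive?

10

Rank by yield per m³: Mesa Fields 24 > Ridge Plot 23 > Clay Flats 22 > Riverbend 19 > Hill Ranch 12 > Low Meadow 10 > Delta Co-op 7.
Give Mesa Fields 80 to hit its cap of 80 → 160 left.
Ridge Plot: +20 to 20 (cap) → 140 left.
Give Clay Flats 60 to hit its cap of 60 → 80 left.
Give Riverbend 50 to hit its cap of 50 → 30 left.
Hill Ranch takes 20 to reach its cap of 20 → 10 left.
Low Meadow: +10 (room for 50) → 10. Pool exhausted.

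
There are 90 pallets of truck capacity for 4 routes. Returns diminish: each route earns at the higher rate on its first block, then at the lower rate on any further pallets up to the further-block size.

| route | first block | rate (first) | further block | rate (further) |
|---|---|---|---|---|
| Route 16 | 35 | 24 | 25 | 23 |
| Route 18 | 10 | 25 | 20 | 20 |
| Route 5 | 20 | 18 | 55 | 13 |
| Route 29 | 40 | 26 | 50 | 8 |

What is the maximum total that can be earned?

2245

Order all 8 blocks by rate: Route 29/tier1 26 > Route 18/tier1 25 > Route 16/tier1 24 > Route 16/tier2 23 > Route 18/tier2 20 > Route 5/tier1 18 > Route 5/tier2 13 > Route 29/tier2 8.
Route 29 tier1 at 26: fill all 40 ; 50 left.
Route 18/tier1 (25): +10 ; 40 left.
Fill Route 16 tier1 block (35 at 24) ; 5 left.
Route 16/tier2: +5 of 25 at 23; pool empty.
Total = 26×40 + 25×10 + 24×35 + 23×5 = 2245.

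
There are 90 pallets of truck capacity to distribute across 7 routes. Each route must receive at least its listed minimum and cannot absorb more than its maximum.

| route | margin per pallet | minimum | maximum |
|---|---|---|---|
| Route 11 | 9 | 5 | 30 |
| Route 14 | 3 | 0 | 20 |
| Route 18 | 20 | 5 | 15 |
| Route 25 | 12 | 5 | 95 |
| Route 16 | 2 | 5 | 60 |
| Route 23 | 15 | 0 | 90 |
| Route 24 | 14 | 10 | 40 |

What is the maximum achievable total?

1305

Meeting every minimum uses 5+0+5+5+5+0+10 = 30 pallets, leaving 60.
Highest margin per pallet first: Route 18 20 > Route 23 15 > Route 24 14 > Route 25 12 > Route 11 9 > Route 14 3 > Route 16 2.
Give Route 18 10 more to hit its cap of 15 → 50 left.
Only 50 left; Route 23 takes them to reach 50.
Total = 9×5 + 20×15 + 12×5 + 2×5 + 15×50 + 14×10 = 1305.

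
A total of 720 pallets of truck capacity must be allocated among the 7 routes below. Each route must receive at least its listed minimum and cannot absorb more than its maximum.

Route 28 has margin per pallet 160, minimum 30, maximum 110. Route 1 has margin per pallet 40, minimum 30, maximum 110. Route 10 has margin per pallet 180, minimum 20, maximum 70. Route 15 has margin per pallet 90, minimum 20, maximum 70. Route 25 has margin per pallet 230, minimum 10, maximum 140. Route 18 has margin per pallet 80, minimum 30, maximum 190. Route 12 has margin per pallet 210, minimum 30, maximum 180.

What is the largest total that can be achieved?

Meeting every minimum uses 30+30+20+20+10+30+30 = 170 pallets, leaving 550.
Order the routes by margin per pallet: Route 25 230 > Route 12 210 > Route 10 180 > Route 28 160 > Route 15 90 > Route 18 80 > Route 1 40.
Route 25: +130 to 140 (cap) → 420 left.
Route 12 takes 150 more to reach its cap of 180 → 270 left.
Give Route 10 50 more to hit its cap of 70 → 220 left.
Route 28: +80 to 110 (cap) → 140 left.
Route 15: +50 to 70 (cap) → 90 left.
Route 18: +90 (room for 160) → 120. Pool exhausted.
Total = 160×110 + 40×30 + 180×70 + 90×70 + 230×140 + 80×120 + 210×180 = 117300.

117300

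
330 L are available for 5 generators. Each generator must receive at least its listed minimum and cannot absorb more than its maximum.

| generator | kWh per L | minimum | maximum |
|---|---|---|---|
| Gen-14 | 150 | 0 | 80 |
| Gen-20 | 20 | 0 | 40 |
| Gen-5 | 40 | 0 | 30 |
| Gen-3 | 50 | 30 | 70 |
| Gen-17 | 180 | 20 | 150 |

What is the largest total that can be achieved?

Meeting every minimum uses 0+0+0+30+20 = 50 L, leaving 280.
Rank by kWh per L: Gen-17 180 > Gen-14 150 > Gen-3 50 > Gen-5 40 > Gen-20 20.
Give Gen-17 130 more to hit its cap of 150 → 150 left.
Give Gen-14 80 more to hit its cap of 80 → 70 left.
Gen-3: +40 to 70 (cap) → 30 left.
Gen-5 takes 30 more to reach its cap of 30 → 0 left.
Total = 150×80 + 40×30 + 50×70 + 180×150 = 43700.

43700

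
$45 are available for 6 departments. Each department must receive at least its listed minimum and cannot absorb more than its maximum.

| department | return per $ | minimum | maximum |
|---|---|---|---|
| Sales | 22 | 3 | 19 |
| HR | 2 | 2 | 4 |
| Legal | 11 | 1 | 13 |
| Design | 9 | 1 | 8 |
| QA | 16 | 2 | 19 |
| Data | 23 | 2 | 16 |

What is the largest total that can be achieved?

Meeting every minimum uses 3+2+1+1+2+2 = 11 $, leaving 34.
Highest return per $ first: Data 23 > Sales 22 > QA 16 > Legal 11 > Design 9 > HR 2.
Data takes 14 more to reach its cap of 16 ; 20 left.
Sales takes 16 more to reach its cap of 19 ; 4 left.
Only 4 left; QA takes them to reach 6.
Total = 22×19 + 2×2 + 11×1 + 9×1 + 16×6 + 23×16 = 906.

906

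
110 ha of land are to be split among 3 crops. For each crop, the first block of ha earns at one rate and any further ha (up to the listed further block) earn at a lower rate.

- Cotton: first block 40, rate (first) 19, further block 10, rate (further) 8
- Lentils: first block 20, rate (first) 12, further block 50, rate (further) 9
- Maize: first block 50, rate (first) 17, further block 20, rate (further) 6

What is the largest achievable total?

Order all 6 blocks by rate: Cotton/T1 19 > Maize/T1 17 > Lentils/T1 12 > Lentils/T2 9 > Cotton/T2 8 > Maize/T2 6.
Fill Cotton T1 block (40 at 19) → 70 left.
Maize T1 at 17: fill all 50 → 20 left.
Lentils T1 at 12: fill all 20 → 0 left.
Total = 19×40 + 17×50 + 12×20 = 1850.

1850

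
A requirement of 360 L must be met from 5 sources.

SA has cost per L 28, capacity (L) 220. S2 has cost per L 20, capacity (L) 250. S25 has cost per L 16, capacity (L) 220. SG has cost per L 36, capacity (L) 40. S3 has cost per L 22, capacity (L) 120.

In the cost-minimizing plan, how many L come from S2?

Use sources in increasing cost order.
S25 at 16: take all 220 L — 140 still needed.
Take 140 from S2 at 20 to finish.
S3, SA, SG: unused.

140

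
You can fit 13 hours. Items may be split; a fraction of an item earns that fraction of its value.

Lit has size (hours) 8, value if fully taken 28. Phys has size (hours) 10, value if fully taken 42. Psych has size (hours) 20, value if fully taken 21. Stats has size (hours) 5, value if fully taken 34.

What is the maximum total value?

67.6

Best value per unit of size first: Stats 34/5≈6.8, Phys 42/10≈4.2, Lit 28/8≈3.5, Psych 21/20≈1.05.
All 5 hours of Stats fit (value 34) — 8 remain.
Only 8 hours remain; take 8/10 of Phys for value 42×8/10 = 33.6.
Total value = 67.6.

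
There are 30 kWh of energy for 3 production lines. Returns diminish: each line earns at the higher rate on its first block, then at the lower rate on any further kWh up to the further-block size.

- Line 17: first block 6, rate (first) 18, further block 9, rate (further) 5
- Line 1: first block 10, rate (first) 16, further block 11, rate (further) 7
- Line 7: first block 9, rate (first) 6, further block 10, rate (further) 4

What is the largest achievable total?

Order all 6 blocks by rate: Line 17/tier1 18 > Line 1/tier1 16 > Line 1/tier2 7 > Line 7/tier1 6 > Line 17/tier2 5 > Line 7/tier2 4.
Line 17/tier1 (18): +6 — 24 left.
Line 1/tier1 (16): +10 — 14 left.
Line 1/tier2 (7): +11 — 3 left.
Line 7/tier1: +3 of 9 at 6; pool empty.
Total = 18×6 + 16×10 + 7×11 + 6×3 = 363.

363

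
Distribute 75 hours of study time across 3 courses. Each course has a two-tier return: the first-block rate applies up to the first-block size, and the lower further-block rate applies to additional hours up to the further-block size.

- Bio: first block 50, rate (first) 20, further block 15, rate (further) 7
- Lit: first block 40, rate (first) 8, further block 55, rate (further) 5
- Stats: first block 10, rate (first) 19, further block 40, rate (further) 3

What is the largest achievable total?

1310

Rank every tier by rate: Bio/T1 20 > Stats/T1 19 > Lit/T1 8 > Bio/T2 7 > Lit/T2 5 > Stats/T2 3.
Bio T1 at 20: fill all 50 ; 25 left.
Stats/T1 (19): +10 ; 15 left.
Lit T1 at 8: only 15 left, fill 15.
Total = 20×50 + 19×10 + 8×15 = 1310.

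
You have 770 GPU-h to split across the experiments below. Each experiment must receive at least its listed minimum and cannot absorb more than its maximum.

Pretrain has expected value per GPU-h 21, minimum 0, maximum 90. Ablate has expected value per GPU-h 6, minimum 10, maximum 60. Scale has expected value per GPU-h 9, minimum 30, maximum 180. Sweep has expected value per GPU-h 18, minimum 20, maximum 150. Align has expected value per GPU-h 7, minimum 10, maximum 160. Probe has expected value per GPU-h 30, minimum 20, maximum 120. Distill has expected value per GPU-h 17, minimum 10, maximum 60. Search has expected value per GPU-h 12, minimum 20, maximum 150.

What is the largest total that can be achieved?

Meeting every minimum uses 0+10+30+20+10+20+10+20 = 120 GPU-h, leaving 650.
Highest expected value per GPU-h first: Probe 30 > Pretrain 21 > Sweep 18 > Distill 17 > Search 12 > Scale 9 > Align 7 > Ablate 6.
Probe: +100 to 120 (cap) ; 550 left.
Pretrain takes 90 more to reach its cap of 90 ; 460 left.
Give Sweep 130 more to hit its cap of 150 ; 330 left.
Distill takes 50 more to reach its cap of 60 ; 280 left.
Search: +130 to 150 (cap) ; 150 left.
Scale takes 150 more to reach its cap of 180 ; 0 left.
Total = 21×90 + 6×10 + 9×180 + 18×150 + 7×10 + 30×120 + 17×60 + 12×150 = 12760.

12760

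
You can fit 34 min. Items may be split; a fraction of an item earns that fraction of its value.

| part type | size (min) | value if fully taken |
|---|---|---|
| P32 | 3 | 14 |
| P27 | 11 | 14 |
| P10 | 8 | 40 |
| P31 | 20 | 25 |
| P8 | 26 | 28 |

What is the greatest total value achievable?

Best value per unit of size first: P10 40/8≈5, P32 14/3≈4.67, P27 14/11≈1.27, P31 25/20≈1.25, P8 28/26≈1.08.
P10: take in full, 8 min for value 40 ; 26 left.
All 3 min of P32 fit (value 14) ; 23 remain.
P27: take in full, 11 min for value 14 ; 12 left.
12 min left: a 12/20 share of P31 gives 25×12/20 = 15.
Total value = 83.

83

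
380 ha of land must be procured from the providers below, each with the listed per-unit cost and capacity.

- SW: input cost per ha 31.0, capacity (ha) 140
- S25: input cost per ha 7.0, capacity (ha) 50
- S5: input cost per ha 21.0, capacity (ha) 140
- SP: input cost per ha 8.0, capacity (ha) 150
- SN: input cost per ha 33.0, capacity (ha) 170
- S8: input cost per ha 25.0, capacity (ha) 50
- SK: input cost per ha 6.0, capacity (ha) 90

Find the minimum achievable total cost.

3980

Fill from the cheapest provider first.
SK at 6.0: take all 90 ha → 290 still needed.
S25 (7.0): use full 50 → 240 ha to go.
SP (8.0): use full 150 → 90 ha to go.
Take 90 from S5 at 21.0 to finish.
S8, SW, SN: unused.
Cost = 90×6.0 + 50×7.0 + 150×8.0 + 90×21.0 = 3980.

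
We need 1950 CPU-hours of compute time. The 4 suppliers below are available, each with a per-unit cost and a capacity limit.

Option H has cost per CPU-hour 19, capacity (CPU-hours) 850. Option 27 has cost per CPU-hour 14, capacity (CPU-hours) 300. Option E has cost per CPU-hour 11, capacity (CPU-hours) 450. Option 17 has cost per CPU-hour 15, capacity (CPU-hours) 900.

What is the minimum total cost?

28350

Cheapest first:
Take 450 from Option E at 11 → need 1500 more.
Option 27 at 14: take all 300 CPU-hours → 1200 still needed.
Option 17 (15): use full 900 → 300 CPU-hours to go.
Option H (19): take the remaining 300 → done.
Cost = 450×11 + 300×14 + 900×15 + 300×19 = 28350.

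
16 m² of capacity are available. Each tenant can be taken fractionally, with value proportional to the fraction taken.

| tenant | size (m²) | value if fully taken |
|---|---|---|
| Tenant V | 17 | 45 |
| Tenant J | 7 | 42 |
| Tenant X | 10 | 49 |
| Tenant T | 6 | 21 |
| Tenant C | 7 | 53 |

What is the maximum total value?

Best value per unit of size first: Tenant C 53/7≈7.57, Tenant J 42/7≈6, Tenant X 49/10≈4.9, Tenant T 21/6≈3.5, Tenant V 45/17≈2.65.
Tenant C: take in full, 7 m² for value 53 ; 9 left.
Tenant J: take in full, 7 m² for value 42 ; 2 left.
Only 2 m² remain; take 2/10 of Tenant X for value 49×2/10 = 9.8.
Total value = 104.8.

104.8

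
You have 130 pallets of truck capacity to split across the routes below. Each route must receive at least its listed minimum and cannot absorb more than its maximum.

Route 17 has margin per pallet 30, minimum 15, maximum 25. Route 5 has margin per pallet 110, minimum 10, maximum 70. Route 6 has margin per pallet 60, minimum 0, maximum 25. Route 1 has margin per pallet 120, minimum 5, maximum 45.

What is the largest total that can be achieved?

13550

Meeting every minimum uses 15+10+0+5 = 30 pallets, leaving 100.
Highest margin per pallet first: Route 1 120 > Route 5 110 > Route 6 60 > Route 17 30.
Route 1 takes 40 more to reach its cap of 45 ; 60 left.
Give Route 5 60 more to hit its cap of 70 ; 0 left.
Total = 30×15 + 110×70 + 120×45 = 13550.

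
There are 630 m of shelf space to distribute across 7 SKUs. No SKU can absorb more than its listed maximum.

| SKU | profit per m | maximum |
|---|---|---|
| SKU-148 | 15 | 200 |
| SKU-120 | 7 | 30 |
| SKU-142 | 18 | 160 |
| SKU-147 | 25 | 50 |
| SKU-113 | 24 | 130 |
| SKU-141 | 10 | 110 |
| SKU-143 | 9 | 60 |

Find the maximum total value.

Rank by profit per m: SKU-147 25 > SKU-113 24 > SKU-142 18 > SKU-148 15 > SKU-141 10 > SKU-143 9 > SKU-120 7.
SKU-147: +50 to 50 (cap) ; 580 left.
SKU-113 takes 130 to reach its cap of 130 ; 450 left.
Give SKU-142 160 to hit its cap of 160 ; 290 left.
SKU-148: +200 to 200 (cap) ; 90 left.
SKU-141 has room for 110 but only 90 remain, so it gets 90.
Total = 15×200 + 18×160 + 25×50 + 24×130 + 10×90 = 11150.

11150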